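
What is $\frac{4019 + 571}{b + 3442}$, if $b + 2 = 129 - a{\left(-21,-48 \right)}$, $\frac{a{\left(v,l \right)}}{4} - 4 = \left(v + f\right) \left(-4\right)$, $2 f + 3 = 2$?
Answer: $\frac{4590}{3209} \approx 1.4304$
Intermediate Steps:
$f = - \frac{1}{2}$ ($f = - \frac{3}{2} + \frac{1}{2} \cdot 2 = - \frac{3}{2} + 1 = - \frac{1}{2} \approx -0.5$)
$a{\left(v,l \right)} = 24 - 16 v$ ($a{\left(v,l \right)} = 16 + 4 \left(v - \frac{1}{2}\right) \left(-4\right) = 16 + 4 \left(- \frac{1}{2} + v\right) \left(-4\right) = 16 + 4 \left(2 - 4 v\right) = 16 - \left(-8 + 16 v\right) = 24 - 16 v$)
$b = -233$ ($b = -2 + \left(129 - \left(24 - -336\right)\right) = -2 + \left(129 - \left(24 + 336\right)\right) = -2 + \left(129 - 360\right) = -2 - 231 = -233$)
$\frac{4019 + 571}{b + 3442} = \frac{4019 + 571}{-233 + 3442} = \frac{4590}{3209}$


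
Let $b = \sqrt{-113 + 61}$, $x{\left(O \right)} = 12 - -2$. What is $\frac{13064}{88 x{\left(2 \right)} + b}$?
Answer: $\frac{4023712}{379469} - \frac{6532 i \sqrt{13}}{379469} \approx 10.604 - 0.062064 i$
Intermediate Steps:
$x{\left(O \right)} = 14$ ($x{\left(O \right)} = 12 + 2 = 14$)
$b = 2 i \sqrt{13}$ ($b = \sqrt{-52} = 2 i \sqrt{13} \approx 7.2111 i$)
$\frac{13064}{88 x{\left(2 \right)} + b} = \frac{13064}{88 \cdot 14 + 2 i \sqrt{13}} = \frac{13064}{1232 + 2 i \sqrt{13}}$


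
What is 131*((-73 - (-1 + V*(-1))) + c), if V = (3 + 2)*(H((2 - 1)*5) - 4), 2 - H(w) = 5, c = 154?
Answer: 6157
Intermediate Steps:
H(w) = -3 (H(w) = 2 - 1*5 = 2 - 5 = -3)
V = -35 (V = (3 + 2)*(-3 - 4) = 5*(-7) = -35)
131*((-73 - (-1 + V*(-1))) + c) = 131*((-73 - (-1 - 35*(-1))) + 154) = 131*((-73 - (-1 + 35)) + 154) = 131*((-73 - 1*34) + 154) = 131*((-73 - 34) + 154) = 131*(-107 + 154) = 131*47 = 6157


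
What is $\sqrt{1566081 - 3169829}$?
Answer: $2 i \sqrt{400937} \approx 1266.4 i$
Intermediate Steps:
$\sqrt{1566081 - 3169829} = \sqrt{-1603748} = 2 i \sqrt{400937}$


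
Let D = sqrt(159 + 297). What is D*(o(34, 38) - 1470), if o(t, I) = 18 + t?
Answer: -2836*sqrt(114) ≈ -30280.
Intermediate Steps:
D = 2*sqrt(114) (D = sqrt(456) = 2*sqrt(114) ≈ 21.354)
D*(o(34, 38) - 1470) = (2*sqrt(114))*((18 + 34) - 1470) = (2*sqrt(114))*(52 - 1470) = (2*sqrt(114))*(-1418) = -2836*sqrt(114)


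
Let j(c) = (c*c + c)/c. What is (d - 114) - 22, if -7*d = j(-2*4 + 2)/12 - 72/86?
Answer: -490585/3612 ≈ -135.82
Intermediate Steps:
j(c) = (c + c**2)/c (j(c) = (c**2 + c)/c = (c + c**2)/c)
d = 647/3612 (d = -((1 + (-2*4 + 2))/12 - 72/86)/7 = -((1 + (-8 + 2))*(1/12) - 72*1/86)/7 = -((1 - 6)*(1/12) - 36/43)/7 = -(-5*1/12 - 36/43)/7 = -(-5/12 - 36/43)/7 = -1/7*(-647/516) = 647/3612 ≈ 0.17913)
(d - 114) - 22 = (647/3612 - 114) - 22 = -411121/3612 - 22 = -490585/3612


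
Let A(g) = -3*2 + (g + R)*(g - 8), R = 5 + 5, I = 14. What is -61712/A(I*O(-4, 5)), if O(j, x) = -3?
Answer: -30856/797 ≈ -38.715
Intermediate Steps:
R = 10
A(g) = -6 + (-8 + g)*(10 + g) (A(g) = -3*2 + (g + 10)*(g - 8) = -6 + (10 + g)*(-8 + g) = -6 + (-8 + g)*(10 + g))
-61712/A(I*O(-4, 5)) = -61712/(-86 + (14*(-3))**2 + 2*(14*(-3))) = -61712/(-86 + (-42)**2 + 2*(-42)) = -61712/(-86 + 1764 - 84) = -61712/1594 = -61712*1/1594 = -30856/797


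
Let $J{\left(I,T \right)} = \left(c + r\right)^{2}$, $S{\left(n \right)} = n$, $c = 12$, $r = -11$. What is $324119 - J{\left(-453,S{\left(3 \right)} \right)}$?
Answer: $324118$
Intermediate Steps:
$J{\left(I,T \right)} = 1$ ($J{\left(I,T \right)} = \left(12 - 11\right)^{2} = 1^{2} = 1$)
$324119 - J{\left(-453,S{\left(3 \right)} \right)} = 324119 - 1 = 324118$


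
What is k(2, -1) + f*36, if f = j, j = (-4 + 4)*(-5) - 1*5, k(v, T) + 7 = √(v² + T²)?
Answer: -187 + √5 ≈ -184.76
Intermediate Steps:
k(v, T) = -7 + √(T² + v²) (k(v, T) = -7 + √(v² + T²) = -7 + √(T² + v²))
j = -5 (j = 0*(-5) - 5 = 0 - 5 = -5)
f = -5
k(2, -1) + f*36 = (-7 + √((-1)² + 2²)) - 5*36 = (-7 + √(1 + 4)) - 180 = (-7 + √5) - 180 = -187 + √5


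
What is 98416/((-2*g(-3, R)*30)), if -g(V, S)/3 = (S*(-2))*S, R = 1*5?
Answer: -12302/1125 ≈ -10.935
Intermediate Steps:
R = 5
g(V, S) = 6*S**2 (g(V, S) = -3*S*(-2)*S = -3*(-2*S)*S = -(-6)*S**2 = 6*S**2)
98416/((-2*g(-3, R)*30)) = 98416/((-12*5**2*30)) = 98416/((-12*25*30)) = 98416/((-2*150*30)) = 98416/((-300*30)) = 98416/(-9000) = 98416*(-1/9000) = -12302/1125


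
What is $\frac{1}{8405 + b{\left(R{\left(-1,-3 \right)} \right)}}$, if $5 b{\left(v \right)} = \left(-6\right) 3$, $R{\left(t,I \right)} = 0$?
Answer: $\frac{5}{42007} \approx 0.00011903$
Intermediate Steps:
$b{\left(v \right)} = - \frac{18}{5}$ ($b{\left(v \right)} = \frac{\left(-6\right) 3}{5} = \frac{1}{5} \left(-18\right) = - \frac{18}{5}$)
$\frac{1}{8405 + b{\left(R{\left(-1,-3 \right)} \right)}} = \frac{1}{8405 - \frac{18}{5}} = \frac{1}{\frac{42007}{5}} = \frac{5}{42007}$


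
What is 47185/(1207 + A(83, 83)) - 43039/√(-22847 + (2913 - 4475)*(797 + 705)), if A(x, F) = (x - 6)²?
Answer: 47185/7136 + 43039*I*√263219/789657 ≈ 6.6123 + 27.963*I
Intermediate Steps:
A(x, F) = (-6 + x)²
47185/(1207 + A(83, 83)) - 43039/√(-22847 + (2913 - 4475)*(797 + 705)) = 47185/(1207 + (-6 + 83)²) - 43039/√(-22847 + (2913 - 4475)*(797 + 705)) = 47185/(1207 + 77²) - 43039/√(-22847 - 1562*1502) = 47185/(1207 + 5929) - 43039/√(-22847 - 2346124) = 47185/7136 - 43039*(-I*√263219/789657) = 47185*(1/7136) - 43039*(-I*√263219/789657) = 47185/7136 - (-43039)*I*√263219/789657 = 47185/7136 + 43039*I*√263219/789657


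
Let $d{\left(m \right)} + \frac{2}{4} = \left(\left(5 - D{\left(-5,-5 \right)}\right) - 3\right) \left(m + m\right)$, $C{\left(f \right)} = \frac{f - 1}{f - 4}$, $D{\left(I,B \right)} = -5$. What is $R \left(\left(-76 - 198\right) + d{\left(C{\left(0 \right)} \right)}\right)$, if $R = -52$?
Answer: $14092$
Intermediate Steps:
$C{\left(f \right)} = \frac{-1 + f}{-4 + f}$
$d{\left(m \right)} = - \frac{1}{2} + 14 m$ ($d{\left(m \right)} = - \frac{1}{2} + \left(\left(5 - -5\right) - 3\right) \left(m + m\right) = - \frac{1}{2} + \left(\left(5 + 5\right) - 3\right) 2 m = - \frac{1}{2} + \left(10 - 3\right) 2 m = - \frac{1}{2} + 7 \cdot 2 m = - \frac{1}{2} + 14 m$)
$R \left(\left(-76 - 198\right) + d{\left(C{\left(0 \right)} \right)}\right) = - 52 \left(\left(-76 - 198\right) - \left(\frac{1}{2} - 14 \frac{-1 + 0}{-4 + 0}\right)\right) = - 52 \left(-274 - \left(\frac{1}{2} - 14 \frac{1}{-4} \left(-1\right)\right)\right) = - 52 \left(-274 - \left(\frac{1}{2} - 14 \left(\left(- \frac{1}{4}\right) \left(-1\right)\right)\right)\right) = - 52 \left(-274 + \left(- \frac{1}{2} + 14 \cdot \frac{1}{4}\right)\right) = - 52 \left(-274 + \left(- \frac{1}{2} + \frac{7}{2}\right)\right) = - 52 \left(-274 + 3\right) = \left(-52\right) \left(-271\right) = 14092$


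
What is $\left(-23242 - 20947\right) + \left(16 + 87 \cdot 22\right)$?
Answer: $-42259$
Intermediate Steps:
$\left(-23242 - 20947\right) + \left(16 + 87 \cdot 22\right) = -44189 + \left(16 + 1914\right) = -44189 + 1930 = -42259$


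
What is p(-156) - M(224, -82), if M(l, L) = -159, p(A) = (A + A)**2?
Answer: 97503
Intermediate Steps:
p(A) = 4*A**2 (p(A) = (2*A)**2 = 4*A**2)
p(-156) - M(224, -82) = 4*(-156)**2 - 1*(-159) = 4*24336 + 159 = 97344 + 159 = 97503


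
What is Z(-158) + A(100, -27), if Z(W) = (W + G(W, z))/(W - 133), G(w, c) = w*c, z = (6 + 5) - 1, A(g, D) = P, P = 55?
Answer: 17743/291 ≈ 60.973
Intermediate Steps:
A(g, D) = 55
z = 10 (z = 11 - 1 = 10)
G(w, c) = c*w
Z(W) = 11*W/(-133 + W) (Z(W) = (W + 10*W)/(W - 133) = (11*W)/(-133 + W) = 11*W/(-133 + W))
Z(-158) + A(100, -27) = 11*(-158)/(-133 - 158) + 55 = 11*(-158)/(-291) + 55 = 11*(-158)*(-1/291) + 55 = 1738/291 + 55 = 17743/291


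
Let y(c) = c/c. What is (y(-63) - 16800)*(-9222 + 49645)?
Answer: -679065977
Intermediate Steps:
y(c) = 1
(y(-63) - 16800)*(-9222 + 49645) = (1 - 16800)*(-9222 + 49645) = -16799*40423 = -679065977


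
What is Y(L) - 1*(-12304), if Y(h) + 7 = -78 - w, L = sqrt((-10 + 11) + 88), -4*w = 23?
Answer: 48899/4 ≈ 12225.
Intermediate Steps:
w = -23/4 (w = -1/4*23 = -23/4 ≈ -5.7500)
L = sqrt(89) (L = sqrt(1 + 88) = sqrt(89) ≈ 9.4340)
Y(h) = -317/4 (Y(h) = -7 + (-78 - 1*(-23/4)) = -7 + (-78 + 23/4) = -7 - 289/4 = -317/4)
Y(L) - 1*(-12304) = -317/4 - 1*(-12304) = -317/4 + 12304 = 48899/4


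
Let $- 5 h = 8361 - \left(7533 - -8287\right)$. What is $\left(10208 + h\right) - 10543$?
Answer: $\frac{5784}{5} \approx 1156.8$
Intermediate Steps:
$h = \frac{7459}{5}$ ($h = - \frac{8361 - \left(7533 - -8287\right)}{5} = - \frac{8361 - \left(7533 + 8287\right)}{5} = - \frac{8361 - 15820}{5} = \left(- \frac{1}{5}\right) \left(-7459\right) = \frac{7459}{5} \approx 1491.8$)
$\left(10208 + h\right) - 10543 = \left(10208 + \frac{7459}{5}\right) - 10543 = \frac{58499}{5} - 10543 = \frac{5784}{5}$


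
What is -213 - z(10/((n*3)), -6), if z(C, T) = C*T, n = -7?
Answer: -1511/7 ≈ -215.86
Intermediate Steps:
-213 - z(10/((n*3)), -6) = -213 - 10/((-7*3))*(-6) = -213 - 10/(-21)*(-6) = -213 - 10*(-1/21)*(-6) = -213 - (-10)*(-6)/21 = -213 - 1*20/7 = -213 - 20/7 = -1511/7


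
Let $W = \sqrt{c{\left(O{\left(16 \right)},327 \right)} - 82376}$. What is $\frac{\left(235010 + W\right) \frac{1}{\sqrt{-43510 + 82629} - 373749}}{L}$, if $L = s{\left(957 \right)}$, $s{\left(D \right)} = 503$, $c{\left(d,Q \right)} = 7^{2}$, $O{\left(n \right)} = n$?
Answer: $- \frac{43917376245}{35131601384323} - \frac{117505 \sqrt{39119}}{35131601384323} - \frac{373749 i \sqrt{82327}}{70263202768646} - \frac{i \sqrt{3220549913}}{70263202768646} \approx -0.0012507 - 1.527 \cdot 10^{-6} i$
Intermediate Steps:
$c{\left(d,Q \right)} = 49$
$W = i \sqrt{82327}$ ($W = \sqrt{49 - 82376} = \sqrt{-82327} = i \sqrt{82327} \approx 286.93 i$)
$L = 503$
$\frac{\left(235010 + W\right) \frac{1}{\sqrt{-43510 + 82629} - 373749}}{L} = \frac{\left(235010 + i \sqrt{82327}\right) \frac{1}{\sqrt{-43510 + 82629} - 373749}}{503} = \frac{235010 + i \sqrt{82327}}{\sqrt{39119} - 373749} \cdot \frac{1}{503} = \frac{235010 + i \sqrt{82327}}{-373749 + \sqrt{39119}} \cdot \frac{1}{503} = \frac{235010 + i \sqrt{82327}}{503 \left(-373749 + \sqrt{39119}\right)}$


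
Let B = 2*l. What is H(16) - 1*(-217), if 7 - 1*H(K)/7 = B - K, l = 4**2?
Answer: 154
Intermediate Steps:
l = 16
B = 32 (B = 2*16 = 32)
H(K) = -175 + 7*K (H(K) = 49 - 7*(32 - K) = 49 + (-224 + 7*K) = -175 + 7*K)
H(16) - 1*(-217) = (-175 + 7*16) - 1*(-217) = (-175 + 112) + 217 = -63 + 217 = 154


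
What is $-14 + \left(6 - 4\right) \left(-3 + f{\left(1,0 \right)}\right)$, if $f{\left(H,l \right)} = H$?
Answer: $-18$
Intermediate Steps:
$-14 + \left(6 - 4\right) \left(-3 + f{\left(1,0 \right)}\right) = -14 + \left(6 - 4\right) \left(-3 + 1\right) = -14 + 2 \left(-2\right) = -14 - 4 = -18$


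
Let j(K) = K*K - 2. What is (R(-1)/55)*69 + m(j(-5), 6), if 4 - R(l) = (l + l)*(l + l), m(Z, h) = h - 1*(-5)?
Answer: 11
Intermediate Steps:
j(K) = -2 + K**2 (j(K) = K**2 - 2 = -2 + K**2)
m(Z, h) = 5 + h (m(Z, h) = h + 5 = 5 + h)
R(l) = 4 - 4*l**2 (R(l) = 4 - (l + l)*(l + l) = 4 - 2*l*2*l = 4 - 4*l**2)
(R(-1)/55)*69 + m(j(-5), 6) = ((4 - 4*(-1)**2)/55)*69 + (5 + 6) = ((4 - 4*1)*(1/55))*69 + 11 = ((4 - 4)*(1/55))*69 + 11 = (0*(1/55))*69 + 11 = 0*69 + 11 = 0 + 11 = 11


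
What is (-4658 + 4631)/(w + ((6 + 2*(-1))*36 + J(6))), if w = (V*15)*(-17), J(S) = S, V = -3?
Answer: -9/305 ≈ -0.029508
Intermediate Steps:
w = 765 (w = -3*15*(-17) = -45*(-17) = 765)
(-4658 + 4631)/(w + ((6 + 2*(-1))*36 + J(6))) = (-4658 + 4631)/(765 + ((6 + 2*(-1))*36 + 6)) = -27/(765 + ((6 - 2)*36 + 6)) = -27/(765 + (4*36 + 6)) = -27/(765 + (144 + 6)) = -27/(765 + 150) = -27/915 = -27*1/915 = -9/305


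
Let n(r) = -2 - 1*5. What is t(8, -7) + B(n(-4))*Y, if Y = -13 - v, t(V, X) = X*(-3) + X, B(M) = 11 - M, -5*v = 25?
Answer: -130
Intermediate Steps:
n(r) = -7 (n(r) = -2 - 5 = -7)
v = -5 (v = -1/5*25 = -5)
t(V, X) = -2*X (t(V, X) = -3*X + X = -2*X)
Y = -8 (Y = -13 - 1*(-5) = -13 + 5 = -8)
t(8, -7) + B(n(-4))*Y = -2*(-7) + (11 - 1*(-7))*(-8) = 14 + (11 + 7)*(-8) = 14 + 18*(-8) = 14 - 144 = -130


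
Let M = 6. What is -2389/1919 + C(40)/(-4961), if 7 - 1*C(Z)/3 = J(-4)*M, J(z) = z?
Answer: -12030296/9520159 ≈ -1.2637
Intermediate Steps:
C(Z) = 93 (C(Z) = 21 - (-12)*6 = 21 - 3*(-24) = 21 + 72 = 93)
-2389/1919 + C(40)/(-4961) = -2389/1919 + 93/(-4961) = -2389*1/1919 + 93*(-1/4961) = -2389/1919 - 93/4961 = -12030296/9520159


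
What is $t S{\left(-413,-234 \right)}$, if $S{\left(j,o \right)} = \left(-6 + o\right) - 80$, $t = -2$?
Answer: $640$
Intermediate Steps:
$S{\left(j,o \right)} = -86 + o$
$t S{\left(-413,-234 \right)} = - 2 \left(-86 - 234\right) = \left(-2\right) \left(-320\right) = 640$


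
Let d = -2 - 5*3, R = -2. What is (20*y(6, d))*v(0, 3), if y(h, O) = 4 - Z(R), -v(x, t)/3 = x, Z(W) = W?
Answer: 0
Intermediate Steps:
v(x, t) = -3*x
d = -17 (d = -2 - 15 = -17)
y(h, O) = 6 (y(h, O) = 4 - 1*(-2) = 4 + 2 = 6)
(20*y(6, d))*v(0, 3) = (20*6)*(-3*0) = 120*0 = 0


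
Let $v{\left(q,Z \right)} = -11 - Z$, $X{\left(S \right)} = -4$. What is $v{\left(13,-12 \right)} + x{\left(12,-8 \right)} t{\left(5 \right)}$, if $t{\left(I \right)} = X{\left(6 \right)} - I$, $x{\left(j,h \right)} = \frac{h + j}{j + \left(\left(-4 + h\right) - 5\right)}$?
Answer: $\frac{41}{5} \approx 8.2$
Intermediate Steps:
$x{\left(j,h \right)} = \frac{h + j}{-9 + h + j}$ ($x{\left(j,h \right)} = \frac{h + j}{j + \left(-9 + h\right)} = \frac{h + j}{-9 + h + j}$)
$t{\left(I \right)} = -4 - I$
$v{\left(13,-12 \right)} + x{\left(12,-8 \right)} t{\left(5 \right)} = \left(-11 - -12\right) + \frac{-8 + 12}{-9 - 8 + 12} \left(-4 - 5\right) = \left(-11 + 12\right) + \frac{1}{-5} \cdot 4 \left(-4 - 5\right) = 1 + \left(- \frac{1}{5}\right) 4 \left(-9\right) = 1 - - \frac{36}{5} = 1 + \frac{36}{5} = \frac{41}{5}$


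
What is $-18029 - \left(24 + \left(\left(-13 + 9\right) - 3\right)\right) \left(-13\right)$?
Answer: $-17808$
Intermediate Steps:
$-18029 - \left(24 + \left(\left(-13 + 9\right) - 3\right)\right) \left(-13\right) = -18029 - \left(24 - 7\right) \left(-13\right) = -18029 - 17 \left(-13\right) = -18029 - -221 = -18029 + 221 = -17808$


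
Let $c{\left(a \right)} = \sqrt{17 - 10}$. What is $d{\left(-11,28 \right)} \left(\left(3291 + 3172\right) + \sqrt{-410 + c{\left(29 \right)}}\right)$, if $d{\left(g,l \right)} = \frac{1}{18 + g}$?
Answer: $\frac{6463}{7} + \frac{\sqrt{-410 + \sqrt{7}}}{7} \approx 923.29 + 2.8833 i$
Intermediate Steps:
$c{\left(a \right)} = \sqrt{7}$
$d{\left(-11,28 \right)} \left(\left(3291 + 3172\right) + \sqrt{-410 + c{\left(29 \right)}}\right) = \frac{\left(3291 + 3172\right) + \sqrt{-410 + \sqrt{7}}}{18 - 11} = \frac{6463 + \sqrt{-410 + \sqrt{7}}}{7} = \frac{6463}{7} + \frac{\sqrt{-410 + \sqrt{7}}}{7}$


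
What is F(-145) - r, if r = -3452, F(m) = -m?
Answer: 3597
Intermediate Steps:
F(-145) - r = -1*(-145) - 1*(-3452) = 145 + 3452 = 3597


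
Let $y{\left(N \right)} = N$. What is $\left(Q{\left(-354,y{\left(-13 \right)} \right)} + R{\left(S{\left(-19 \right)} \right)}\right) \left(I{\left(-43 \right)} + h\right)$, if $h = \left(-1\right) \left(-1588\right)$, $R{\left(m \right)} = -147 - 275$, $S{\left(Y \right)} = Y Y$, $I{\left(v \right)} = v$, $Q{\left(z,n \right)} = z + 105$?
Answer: $-1036695$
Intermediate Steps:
$Q{\left(z,n \right)} = 105 + z$
$S{\left(Y \right)} = Y^{2}$
$R{\left(m \right)} = -422$ ($R{\left(m \right)} = -147 - 275 = -422$)
$h = 1588$
$\left(Q{\left(-354,y{\left(-13 \right)} \right)} + R{\left(S{\left(-19 \right)} \right)}\right) \left(I{\left(-43 \right)} + h\right) = \left(\left(105 - 354\right) - 422\right) \left(-43 + 1588\right) = \left(-249 - 422\right) 1545 = \left(-671\right) 1545 = -1036695$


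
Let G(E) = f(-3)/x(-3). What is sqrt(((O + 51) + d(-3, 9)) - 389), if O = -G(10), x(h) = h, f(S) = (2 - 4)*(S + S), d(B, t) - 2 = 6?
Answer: I*sqrt(326) ≈ 18.055*I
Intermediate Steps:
d(B, t) = 8 (d(B, t) = 2 + 6 = 8)
f(S) = -4*S
G(E) = -4 (G(E) = -4*(-3)/(-3) = 12*(-1/3) = -4)
O = 4 (O = -1*(-4) = 4)
sqrt(((O + 51) + d(-3, 9)) - 389) = sqrt(((4 + 51) + 8) - 389) = sqrt((55 + 8) - 389) = sqrt(63 - 389) = sqrt(-326) = I*sqrt(326)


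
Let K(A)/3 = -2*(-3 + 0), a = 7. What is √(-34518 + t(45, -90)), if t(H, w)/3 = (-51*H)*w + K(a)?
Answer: √585186 ≈ 764.97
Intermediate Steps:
K(A) = 18 (K(A) = 3*(-2*(-3 + 0)) = 3*(-2*(-3)) = 3*6 = 18)
t(H, w) = 54 - 153*H*w (t(H, w) = 3*((-51*H)*w + 18) = 3*(-51*H*w + 18) = 3*(18 - 51*H*w) = 54 - 153*H*w)
√(-34518 + t(45, -90)) = √(-34518 + (54 - 153*45*(-90))) = √(-34518 + (54 + 619650)) = √(-34518 + 619704) = √585186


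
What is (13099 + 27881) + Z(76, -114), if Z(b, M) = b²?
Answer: 46756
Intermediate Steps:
(13099 + 27881) + Z(76, -114) = (13099 + 27881) + 76² = 40980 + 5776 = 46756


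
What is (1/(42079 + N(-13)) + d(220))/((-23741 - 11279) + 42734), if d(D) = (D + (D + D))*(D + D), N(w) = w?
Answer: 12215966401/324497124 ≈ 37.646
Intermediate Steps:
d(D) = 6*D**2 (d(D) = (D + 2*D)*(2*D) = (3*D)*(2*D) = 6*D**2)
(1/(42079 + N(-13)) + d(220))/((-23741 - 11279) + 42734) = (1/(42079 - 13) + 6*220**2)/((-23741 - 11279) + 42734) = (1/42066 + 6*48400)/(-35020 + 42734) = (1/42066 + 290400)/7714 = (12215966401/42066)*(1/7714) = 12215966401/324497124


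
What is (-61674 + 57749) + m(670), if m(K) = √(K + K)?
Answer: -3925 + 2*√335 ≈ -3888.4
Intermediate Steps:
m(K) = √2*√K (m(K) = √(2*K) = √2*√K)
(-61674 + 57749) + m(670) = (-61674 + 57749) + √2*√670 = -3925 + 2*√335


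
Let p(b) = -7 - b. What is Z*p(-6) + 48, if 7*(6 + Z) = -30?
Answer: 408/7 ≈ 58.286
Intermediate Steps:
Z = -72/7 (Z = -6 + (1/7)*(-30) = -6 - 30/7 = -72/7 ≈ -10.286)
Z*p(-6) + 48 = -72*(-7 - 1*(-6))/7 + 48 = -72*(-7 + 6)/7 + 48 = -72/7*(-1) + 48 = 72/7 + 48 = 408/7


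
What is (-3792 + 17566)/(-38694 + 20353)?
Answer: -13774/18341 ≈ -0.75099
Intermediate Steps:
(-3792 + 17566)/(-38694 + 20353) = 13774/(-18341) = 13774*(-1/18341) = -13774/18341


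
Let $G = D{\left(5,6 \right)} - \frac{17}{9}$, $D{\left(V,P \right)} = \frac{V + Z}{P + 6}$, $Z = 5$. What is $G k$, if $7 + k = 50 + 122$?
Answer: $- \frac{1045}{6} \approx -174.17$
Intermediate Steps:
$D{\left(V,P \right)} = \frac{5 + V}{6 + P}$ ($D{\left(V,P \right)} = \frac{V + 5}{P + 6} = \frac{5 + V}{6 + P}$)
$k = 165$ ($k = -7 + \left(50 + 122\right) = -7 + 172 = 165$)
$G = - \frac{19}{18}$ ($G = \frac{5 + 5}{6 + 6} - \frac{17}{9} = \frac{1}{12} \cdot 10 - 17 \cdot \frac{1}{9} = \frac{1}{12} \cdot 10 - \frac{17}{9} = \frac{5}{6} - \frac{17}{9} = - \frac{19}{18} \approx -1.0556$)
$G k = \left(- \frac{19}{18}\right) 165 = - \frac{1045}{6}$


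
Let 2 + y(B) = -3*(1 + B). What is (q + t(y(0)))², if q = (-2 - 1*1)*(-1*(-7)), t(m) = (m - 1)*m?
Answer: 81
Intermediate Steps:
y(B) = -5 - 3*B (y(B) = -2 - 3*(1 + B) = -2 + (-3 - 3*B) = -5 - 3*B)
t(m) = m*(-1 + m) (t(m) = (-1 + m)*m = m*(-1 + m))
q = -21 (q = (-2 - 1)*7 = -3*7 = -21)
(q + t(y(0)))² = (-21 + (-5 - 3*0)*(-1 + (-5 - 3*0)))² = (-21 + (-5 + 0)*(-1 + (-5 + 0)))² = (-21 - 5*(-1 - 5))² = (-21 - 5*(-6))² = (-21 + 30)² = 9² = 81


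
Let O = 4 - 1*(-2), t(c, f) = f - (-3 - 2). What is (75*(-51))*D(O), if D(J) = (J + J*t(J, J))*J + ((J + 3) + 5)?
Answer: -1705950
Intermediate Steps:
t(c, f) = 5 + f (t(c, f) = f - 1*(-5) = f + 5 = 5 + f)
O = 6 (O = 4 + 2 = 6)
D(J) = 8 + J + J*(J + J*(5 + J)) (D(J) = (J + J*(5 + J))*J + ((J + 3) + 5) = J*(J + J*(5 + J)) + ((3 + J) + 5) = J*(J + J*(5 + J)) + (8 + J) = 8 + J + J*(J + J*(5 + J)))
(75*(-51))*D(O) = (75*(-51))*(8 + 6 + 6**3 + 6*6**2) = -3825*(8 + 6 + 216 + 6*36) = -3825*(8 + 6 + 216 + 216) = -3825*446 = -1705950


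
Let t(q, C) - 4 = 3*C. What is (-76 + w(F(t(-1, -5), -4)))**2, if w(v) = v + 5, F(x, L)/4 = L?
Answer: 7569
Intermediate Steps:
t(q, C) = 4 + 3*C
F(x, L) = 4*L
w(v) = 5 + v
(-76 + w(F(t(-1, -5), -4)))**2 = (-76 + (5 + 4*(-4)))**2 = (-76 + (5 - 16))**2 = (-76 - 11)**2 = (-87)**2 = 7569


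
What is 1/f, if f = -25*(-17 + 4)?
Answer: 1/325 ≈ 0.0030769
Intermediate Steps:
f = 325 (f = -25*(-13) = 325)
1/f = 1/325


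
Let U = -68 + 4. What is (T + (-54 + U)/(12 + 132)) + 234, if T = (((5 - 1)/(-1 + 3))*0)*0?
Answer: 16789/72 ≈ 233.18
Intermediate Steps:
U = -64
T = 0 (T = ((4/2)*0)*0 = ((4*(½))*0)*0 = (2*0)*0 = 0*0 = 0)
(T + (-54 + U)/(12 + 132)) + 234 = (0 + (-54 - 64)/(12 + 132)) + 234 = (0 - 118/144) + 234 = (0 - 118*1/144) + 234 = (0 - 59/72) + 234 = -59/72 + 234 = 16789/72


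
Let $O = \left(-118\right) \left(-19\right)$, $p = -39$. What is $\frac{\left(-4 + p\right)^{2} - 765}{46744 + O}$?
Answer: $\frac{542}{24493} \approx 0.022129$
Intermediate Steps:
$O = 2242$
$\frac{\left(-4 + p\right)^{2} - 765}{46744 + O} = \frac{\left(-4 - 39\right)^{2} - 765}{46744 + 2242} = \frac{\left(-43\right)^{2} - 765}{48986} = \left(1849 - 765\right) \frac{1}{48986} = 1084 \cdot \frac{1}{48986} = \frac{542}{24493}$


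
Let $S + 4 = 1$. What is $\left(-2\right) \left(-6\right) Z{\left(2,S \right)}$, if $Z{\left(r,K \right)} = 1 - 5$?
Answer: $-48$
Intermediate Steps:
$S = -3$ ($S = -4 + 1 = -3$)
$Z{\left(r,K \right)} = -4$
$\left(-2\right) \left(-6\right) Z{\left(2,S \right)} = \left(-2\right) \left(-6\right) \left(-4\right) = 12 \left(-4\right) = -48$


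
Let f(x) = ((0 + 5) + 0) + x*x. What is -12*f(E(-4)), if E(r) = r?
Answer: -252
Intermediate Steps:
f(x) = 5 + x² (f(x) = (5 + 0) + x² = 5 + x²)
-12*f(E(-4)) = -12*(5 + (-4)²) = -12*(5 + 16) = -12*21 = -252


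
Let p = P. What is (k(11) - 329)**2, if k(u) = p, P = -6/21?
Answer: 5313025/49 ≈ 1.0843e+5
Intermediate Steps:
P = -2/7 (P = -6*1/21 = -2/7 ≈ -0.28571)
p = -2/7 ≈ -0.28571
k(u) = -2/7
(k(11) - 329)**2 = (-2/7 - 329)**2 = (-2305/7)**2 = 5313025/49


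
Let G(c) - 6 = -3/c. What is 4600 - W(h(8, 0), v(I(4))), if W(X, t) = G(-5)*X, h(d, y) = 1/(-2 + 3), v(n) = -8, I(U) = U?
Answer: 22967/5 ≈ 4593.4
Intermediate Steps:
G(c) = 6 - 3/c
h(d, y) = 1 (h(d, y) = 1/1 = 1)
W(X, t) = 33*X/5 (W(X, t) = (6 - 3/(-5))*X = (6 - 3*(-⅕))*X = (6 + ⅗)*X = 33*X/5)
4600 - W(h(8, 0), v(I(4))) = 4600 - 33/5 = 22967/5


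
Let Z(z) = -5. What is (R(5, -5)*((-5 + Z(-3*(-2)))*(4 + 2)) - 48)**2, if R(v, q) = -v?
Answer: 63504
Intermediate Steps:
(R(5, -5)*((-5 + Z(-3*(-2)))*(4 + 2)) - 48)**2 = ((-1*5)*((-5 - 5)*(4 + 2)) - 48)**2 = (-(-50)*6 - 48)**2 = (-5*(-60) - 48)**2 = (300 - 48)**2 = 252**2 = 63504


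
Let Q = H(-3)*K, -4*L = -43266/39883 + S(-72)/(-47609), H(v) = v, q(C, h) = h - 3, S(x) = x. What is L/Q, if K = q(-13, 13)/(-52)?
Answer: 4456788739/9493948735 ≈ 0.46943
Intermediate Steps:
q(C, h) = -3 + h
L = 1028489709/3797579494 (L = -(-43266/39883 - 72/(-47609))/4 = -(-43266*1/39883 - 72*(-1/47609))/4 = -(-43266/39883 + 72/47609)/4 = -¼*(-2056979418/1898789747) = 1028489709/3797579494 ≈ 0.27083)
K = -5/26 (K = (-3 + 13)/(-52) = 10*(-1/52) = -5/26 ≈ -0.19231)
Q = 15/26 (Q = -3*(-5/26) = 15/26 ≈ 0.57692)
L/Q = 1028489709/(3797579494*(15/26)) = (1028489709/3797579494)*(26/15) = 4456788739/9493948735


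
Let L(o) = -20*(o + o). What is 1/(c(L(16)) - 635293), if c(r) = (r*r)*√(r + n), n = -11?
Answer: -635293/109623273355849 - 409600*I*√651/109623273355849 ≈ -5.7952e-9 - 9.5334e-8*I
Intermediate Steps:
L(o) = -40*o
c(r) = r²*√(-11 + r) (c(r) = (r*r)*√(r - 11) = r²*√(-11 + r))
1/(c(L(16)) - 635293) = 1/((-40*16)²*√(-11 - 40*16) - 635293) = 1/((-640)²*√(-11 - 640) - 635293) = 1/(409600*√(-651) - 635293) = 1/(409600*(I*√651) - 635293) = 1/(409600*I*√651 - 635293) = 1/(-635293 + 409600*I*√651)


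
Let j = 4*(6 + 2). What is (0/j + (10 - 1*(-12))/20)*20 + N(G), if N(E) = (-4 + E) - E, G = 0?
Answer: 18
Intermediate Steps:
j = 32 (j = 4*8 = 32)
N(E) = -4
(0/j + (10 - 1*(-12))/20)*20 + N(G) = (0/32 + (10 - 1*(-12))/20)*20 - 4 = (0*(1/32) + (10 + 12)*(1/20))*20 - 4 = (0 + 22*(1/20))*20 - 4 = (0 + 11/10)*20 - 4 = (11/10)*20 - 4 = 22 - 4 = 18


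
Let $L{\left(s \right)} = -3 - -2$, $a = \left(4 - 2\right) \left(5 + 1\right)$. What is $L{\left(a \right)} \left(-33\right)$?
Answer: $33$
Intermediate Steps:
$a = 12$ ($a = 2 \cdot 6 = 12$)
$L{\left(s \right)} = -1$ ($L{\left(s \right)} = -3 + 2 = -1$)
$L{\left(a \right)} \left(-33\right) = \left(-1\right) \left(-33\right) = 33$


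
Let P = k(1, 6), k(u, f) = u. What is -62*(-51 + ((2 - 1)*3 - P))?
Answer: 3038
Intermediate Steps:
P = 1
-62*(-51 + ((2 - 1)*3 - P)) = -62*(-51 + ((2 - 1)*3 - 1*1)) = -62*(-51 + (1*3 - 1)) = -62*(-51 + (3 - 1)) = -62*(-51 + 2) = -62*(-49) = 3038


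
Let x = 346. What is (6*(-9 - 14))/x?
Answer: -69/173 ≈ -0.39884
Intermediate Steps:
(6*(-9 - 14))/x = (6*(-9 - 14))/346 = (6*(-23))*(1/346) = -138*1/346 = -69/173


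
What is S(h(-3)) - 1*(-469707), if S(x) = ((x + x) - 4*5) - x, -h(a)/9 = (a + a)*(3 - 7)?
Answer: 469471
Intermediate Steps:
h(a) = 72*a (h(a) = -9*(a + a)*(3 - 7) = -9*2*a*(-4) = -(-72)*a = 72*a)
S(x) = -20 + x (S(x) = (2*x - 20) - x = (-20 + 2*x) - x = -20 + x)
S(h(-3)) - 1*(-469707) = (-20 + 72*(-3)) - 1*(-469707) = (-20 - 216) + 469707 = -236 + 469707 = 469471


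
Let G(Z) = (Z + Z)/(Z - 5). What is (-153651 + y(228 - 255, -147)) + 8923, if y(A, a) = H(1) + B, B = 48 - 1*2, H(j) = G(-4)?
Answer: -1302130/9 ≈ -1.4468e+5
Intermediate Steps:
G(Z) = 2*Z/(-5 + Z) (G(Z) = (2*Z)/(-5 + Z) = 2*Z/(-5 + Z))
H(j) = 8/9 (H(j) = 2*(-4)/(-5 - 4) = 2*(-4)/(-9) = 2*(-4)*(-⅑) = 8/9)
B = 46 (B = 48 - 2 = 46)
y(A, a) = 422/9 (y(A, a) = 8/9 + 46 = 422/9)
(-153651 + y(228 - 255, -147)) + 8923 = (-153651 + 422/9) + 8923 = -1382437/9 + 8923 = -1302130/9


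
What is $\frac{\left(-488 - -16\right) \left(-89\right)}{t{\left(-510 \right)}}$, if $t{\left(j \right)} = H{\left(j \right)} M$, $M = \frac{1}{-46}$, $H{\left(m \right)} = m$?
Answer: $\frac{966184}{255} \approx 3789.0$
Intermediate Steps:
$M = - \frac{1}{46} \approx -0.021739$
$t{\left(j \right)} = - \frac{j}{46}$ ($t{\left(j \right)} = j \left(- \frac{1}{46}\right) = - \frac{j}{46}$)
$\frac{\left(-488 - -16\right) \left(-89\right)}{t{\left(-510 \right)}} = \frac{\left(-488 - -16\right) \left(-89\right)}{\left(- \frac{1}{46}\right) \left(-510\right)} = \frac{\left(-488 + \left(-108 + 124\right)\right) \left(-89\right)}{\frac{255}{23}} = \left(-488 + 16\right) \left(-89\right) \frac{23}{255} = \left(-472\right) \left(-89\right) \frac{23}{255} = 42008 \cdot \frac{23}{255} = \frac{966184}{255}$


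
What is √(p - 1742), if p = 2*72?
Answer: I*√1598 ≈ 39.975*I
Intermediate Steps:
p = 144
√(p - 1742) = √(144 - 1742) = √(-1598) = I*√1598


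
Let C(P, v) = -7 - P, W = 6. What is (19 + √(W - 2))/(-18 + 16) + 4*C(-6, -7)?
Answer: -29/2 ≈ -14.500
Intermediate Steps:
(19 + √(W - 2))/(-18 + 16) + 4*C(-6, -7) = (19 + √(6 - 2))/(-18 + 16) + 4*(-7 - 1*(-6)) = (19 + √4)/(-2) + 4*(-7 + 6) = (19 + 2)*(-½) + 4*(-1) = 21*(-½) - 4 = -21/2 - 4 = -29/2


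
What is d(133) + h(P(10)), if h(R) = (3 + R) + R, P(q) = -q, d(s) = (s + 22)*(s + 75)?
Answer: 32223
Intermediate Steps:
d(s) = (22 + s)*(75 + s)
h(R) = 3 + 2*R
d(133) + h(P(10)) = (1650 + 133**2 + 97*133) + (3 + 2*(-1*10)) = (1650 + 17689 + 12901) + (3 + 2*(-10)) = 32240 + (3 - 20) = 32240 - 17 = 32223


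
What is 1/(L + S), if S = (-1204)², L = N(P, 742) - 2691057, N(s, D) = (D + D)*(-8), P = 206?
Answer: -1/1253313 ≈ -7.9789e-7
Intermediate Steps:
N(s, D) = -16*D (N(s, D) = (2*D)*(-8) = -16*D)
L = -2702929 (L = -16*742 - 2691057 = -11872 - 2691057 = -2702929)
S = 1449616
1/(L + S) = 1/(-2702929 + 1449616) = 1/(-1253313) = -1/1253313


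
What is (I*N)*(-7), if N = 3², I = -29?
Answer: 1827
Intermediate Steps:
N = 9
(I*N)*(-7) = -29*9*(-7) = -261*(-7) = 1827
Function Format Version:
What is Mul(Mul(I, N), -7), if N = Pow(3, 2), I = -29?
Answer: 1827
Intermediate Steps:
N = 9
Mul(Mul(I, N), -7) = Mul(Mul(-29, 9), -7) = Mul(-261, -7) = 1827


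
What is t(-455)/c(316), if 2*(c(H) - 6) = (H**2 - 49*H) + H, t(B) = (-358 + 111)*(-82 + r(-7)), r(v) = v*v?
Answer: 741/3850 ≈ 0.19247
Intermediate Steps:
r(v) = v**2
t(B) = 8151 (t(B) = (-358 + 111)*(-82 + (-7)**2) = -247*(-82 + 49) = -247*(-33) = 8151)
c(H) = 6 + H**2/2 - 24*H (c(H) = 6 + ((H**2 - 49*H) + H)/2 = 6 + (H**2 - 48*H)/2 = 6 + (H**2/2 - 24*H) = 6 + H**2/2 - 24*H)
t(-455)/c(316) = 8151/(6 + (1/2)*316**2 - 24*316) = 8151/(6 + (1/2)*99856 - 7584) = 8151/(6 + 49928 - 7584) = 8151/42350 = 8151*(1/42350) = 741/3850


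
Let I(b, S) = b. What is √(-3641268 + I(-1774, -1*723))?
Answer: I*√3643042 ≈ 1908.7*I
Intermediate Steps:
√(-3641268 + I(-1774, -1*723)) = √(-3641268 - 1774) = √(-3643042) = I*√3643042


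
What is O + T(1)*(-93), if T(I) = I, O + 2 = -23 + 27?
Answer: -91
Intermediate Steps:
O = 2 (O = -2 + (-23 + 27) = -2 + 4 = 2)
O + T(1)*(-93) = 2 + 1*(-93) = 2 - 93 = -91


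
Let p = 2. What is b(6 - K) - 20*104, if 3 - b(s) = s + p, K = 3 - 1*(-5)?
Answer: -2077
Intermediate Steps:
K = 8 (K = 3 + 5 = 8)
b(s) = 1 - s (b(s) = 3 - (s + 2) = 3 - (2 + s) = 3 + (-2 - s) = 1 - s)
b(6 - K) - 20*104 = (1 - (6 - 1*8)) - 20*104 = (1 - (6 - 8)) - 2080 = (1 - 1*(-2)) - 2080 = (1 + 2) - 2080 = 3 - 2080 = -2077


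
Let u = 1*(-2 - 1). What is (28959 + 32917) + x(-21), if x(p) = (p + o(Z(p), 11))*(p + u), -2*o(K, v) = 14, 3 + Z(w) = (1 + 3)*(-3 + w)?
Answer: 62548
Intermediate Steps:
Z(w) = -15 + 4*w (Z(w) = -3 + (1 + 3)*(-3 + w) = -3 + 4*(-3 + w) = -3 + (-12 + 4*w) = -15 + 4*w)
o(K, v) = -7 (o(K, v) = -1/2*14 = -7)
u = -3 (u = 1*(-3) = -3)
x(p) = (-7 + p)*(-3 + p) (x(p) = (p - 7)*(p - 3) = (-7 + p)*(-3 + p))
(28959 + 32917) + x(-21) = (28959 + 32917) + (21 + (-21)**2 - 10*(-21)) = 61876 + (21 + 441 + 210) = 61876 + 672 = 62548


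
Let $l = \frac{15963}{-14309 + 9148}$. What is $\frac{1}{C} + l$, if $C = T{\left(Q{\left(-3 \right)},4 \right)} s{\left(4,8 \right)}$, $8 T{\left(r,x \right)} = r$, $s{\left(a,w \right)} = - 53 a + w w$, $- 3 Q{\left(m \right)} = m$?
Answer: $- \frac{600953}{190957} \approx -3.1471$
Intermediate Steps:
$Q{\left(m \right)} = - \frac{m}{3}$
$s{\left(a,w \right)} = w^{2} - 53 a$ ($s{\left(a,w \right)} = - 53 a + w^{2} = w^{2} - 53 a$)
$l = - \frac{15963}{5161}$ ($l = \frac{15963}{-5161} = 15963 \left(- \frac{1}{5161}\right) = - \frac{15963}{5161} \approx -3.093$)
$T{\left(r,x \right)} = \frac{r}{8}$
$C = - \frac{37}{2}$ ($C = \frac{\left(- \frac{1}{3}\right) \left(-3\right)}{8} \left(8^{2} - 212\right) = \frac{1}{8} \cdot 1 \left(64 - 212\right) = \frac{1}{8} \left(-148\right) = - \frac{37}{2} \approx -18.5$)
$\frac{1}{C} + l = \frac{1}{- \frac{37}{2}} - \frac{15963}{5161} = - \frac{2}{37} - \frac{15963}{5161} = - \frac{600953}{190957}$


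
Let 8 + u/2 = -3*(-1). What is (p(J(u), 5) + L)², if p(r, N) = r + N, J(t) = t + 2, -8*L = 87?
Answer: 12321/64 ≈ 192.52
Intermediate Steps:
u = -10 (u = -16 + 2*(-3*(-1)) = -16 + 2*3 = -16 + 6 = -10)
L = -87/8 (L = -⅛*87 = -87/8 ≈ -10.875)
J(t) = 2 + t
p(r, N) = N + r
(p(J(u), 5) + L)² = ((5 + (2 - 10)) - 87/8)² = ((5 - 8) - 87/8)² = (-3 - 87/8)² = (-111/8)² = 12321/64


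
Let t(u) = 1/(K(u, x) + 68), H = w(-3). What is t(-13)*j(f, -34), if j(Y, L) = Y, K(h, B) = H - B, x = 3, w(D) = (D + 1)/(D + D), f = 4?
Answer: 3/49 ≈ 0.061224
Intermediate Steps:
w(D) = (1 + D)/(2*D) (w(D) = (1 + D)/((2*D)) = (1 + D)*(1/(2*D)) = (1 + D)/(2*D))
H = 1/3 (H = (1/2)*(1 - 3)/(-3) = (1/2)*(-1/3)*(-2) = 1/3 ≈ 0.33333)
K(h, B) = 1/3 - B
t(u) = 3/196 (t(u) = 1/((1/3 - 1*3) + 68) = 1/((1/3 - 3) + 68) = 1/(-8/3 + 68) = 1/(196/3) = 3/196)
t(-13)*j(f, -34) = (3/196)*4 = 3/49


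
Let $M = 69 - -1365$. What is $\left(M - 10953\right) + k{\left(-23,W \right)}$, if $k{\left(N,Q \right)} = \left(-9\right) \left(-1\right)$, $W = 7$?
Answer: $-9510$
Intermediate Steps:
$k{\left(N,Q \right)} = 9$
$M = 1434$ ($M = 69 + 1365 = 1434$)
$\left(M - 10953\right) + k{\left(-23,W \right)} = \left(1434 - 10953\right) + 9 = -9519 + 9 = -9510$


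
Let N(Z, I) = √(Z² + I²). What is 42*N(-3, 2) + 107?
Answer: 107 + 42*√13 ≈ 258.43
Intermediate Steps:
N(Z, I) = √(I² + Z²)
42*N(-3, 2) + 107 = 42*√(2² + (-3)²) + 107 = 42*√(4 + 9) + 107 = 42*√13 + 107 = 107 + 42*√13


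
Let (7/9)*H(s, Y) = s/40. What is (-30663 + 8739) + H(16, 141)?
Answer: -767322/35 ≈ -21924.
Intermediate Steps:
H(s, Y) = 9*s/280 (H(s, Y) = 9*(s/40)/7 = 9*s/280)
(-30663 + 8739) + H(16, 141) = (-30663 + 8739) + (9/280)*16 = -21924 + 18/35 = -767322/35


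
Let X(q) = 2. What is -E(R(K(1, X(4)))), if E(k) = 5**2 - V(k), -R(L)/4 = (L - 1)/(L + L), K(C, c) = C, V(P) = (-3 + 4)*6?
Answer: -19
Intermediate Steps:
V(P) = 6 (V(P) = 1*6 = 6)
R(L) = -2*(-1 + L)/L (R(L) = -4*(L - 1)/(L + L) = -4*(-1 + L)/(2*L) = -4*(-1 + L)*1/(2*L) = -2*(-1 + L)/L)
E(k) = 19 (E(k) = 5**2 - 1*6 = 25 - 6 = 19)
-E(R(K(1, X(4)))) = -1*19 = -19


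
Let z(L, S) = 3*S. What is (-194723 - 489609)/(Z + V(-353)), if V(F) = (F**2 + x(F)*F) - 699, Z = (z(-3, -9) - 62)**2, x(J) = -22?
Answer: -684332/139597 ≈ -4.9022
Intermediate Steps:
Z = 7921 (Z = (3*(-9) - 62)**2 = (-27 - 62)**2 = (-89)**2 = 7921)
V(F) = -699 + F**2 - 22*F (V(F) = (F**2 - 22*F) - 699 = -699 + F**2 - 22*F)
(-194723 - 489609)/(Z + V(-353)) = (-194723 - 489609)/(7921 + (-699 + (-353)**2 - 22*(-353))) = -684332/(7921 + (-699 + 124609 + 7766)) = -684332/(7921 + 131676) = -684332/139597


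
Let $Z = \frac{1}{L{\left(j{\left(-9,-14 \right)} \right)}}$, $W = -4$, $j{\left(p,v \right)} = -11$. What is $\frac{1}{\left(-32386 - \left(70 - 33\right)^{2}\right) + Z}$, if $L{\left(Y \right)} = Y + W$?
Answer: $- \frac{15}{506326} \approx -2.9625 \cdot 10^{-5}$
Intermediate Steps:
$L{\left(Y \right)} = -4 + Y$ ($L{\left(Y \right)} = Y - 4 = -4 + Y$)
$Z = - \frac{1}{15}$ ($Z = \frac{1}{-4 - 11} = \frac{1}{-15} = - \frac{1}{15} \approx -0.066667$)
$\frac{1}{\left(-32386 - \left(70 - 33\right)^{2}\right) + Z} = \frac{1}{\left(-32386 - \left(70 - 33\right)^{2}\right) - \frac{1}{15}} = \frac{1}{\left(-32386 - 37^{2}\right) - \frac{1}{15}} = \frac{1}{\left(-32386 - 1369\right) - \frac{1}{15}} = \frac{1}{-33755 - \frac{1}{15}} = \frac{1}{- \frac{506326}{15}} = - \frac{15}{506326}$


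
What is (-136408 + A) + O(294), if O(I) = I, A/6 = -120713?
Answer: -860392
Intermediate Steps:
A = -724278 (A = 6*(-120713) = -724278)
(-136408 + A) + O(294) = (-136408 - 724278) + 294 = -860686 + 294 = -860392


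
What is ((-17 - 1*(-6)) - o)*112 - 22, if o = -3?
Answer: -918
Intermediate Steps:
((-17 - 1*(-6)) - o)*112 - 22 = ((-17 - 1*(-6)) - 1*(-3))*112 - 22 = ((-17 + 6) + 3)*112 - 22 = (-11 + 3)*112 - 22 = -8*112 - 22 = -896 - 22 = -918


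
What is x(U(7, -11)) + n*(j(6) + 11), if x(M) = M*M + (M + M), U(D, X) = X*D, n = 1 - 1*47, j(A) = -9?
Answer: 5683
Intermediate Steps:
n = -46 (n = 1 - 47 = -46)
U(D, X) = D*X
x(M) = M**2 + 2*M
x(U(7, -11)) + n*(j(6) + 11) = (7*(-11))*(2 + 7*(-11)) - 46*(-9 + 11) = -77*(2 - 77) - 46*2 = -77*(-75) - 92 = 5775 - 92 = 5683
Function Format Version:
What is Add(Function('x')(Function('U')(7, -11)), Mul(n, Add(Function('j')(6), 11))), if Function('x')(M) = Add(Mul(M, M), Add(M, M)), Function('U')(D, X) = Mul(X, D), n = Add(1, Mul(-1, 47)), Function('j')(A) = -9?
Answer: 5683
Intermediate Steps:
n = -46 (n = Add(1, -47) = -46)
Function('U')(D, X) = Mul(D, X)
Function('x')(M) = Add(Pow(M, 2), Mul(2, M))
Add(Function('x')(Function('U')(7, -11)), Mul(n, Add(Function('j')(6), 11))) = Add(Mul(Mul(7, -11), Add(2, Mul(7, -11))), Mul(-46, Add(-9, 11))) = Add(Mul(-77, Add(2, -77)), Mul(-46, 2)) = Add(Mul(-77, -75), -92) = Add(5775, -92) = 5683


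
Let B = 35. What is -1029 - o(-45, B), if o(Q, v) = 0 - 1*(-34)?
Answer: -1063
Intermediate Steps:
o(Q, v) = 34 (o(Q, v) = 0 + 34 = 34)
-1029 - o(-45, B) = -1029 - 1*34 = -1029 - 34 = -1063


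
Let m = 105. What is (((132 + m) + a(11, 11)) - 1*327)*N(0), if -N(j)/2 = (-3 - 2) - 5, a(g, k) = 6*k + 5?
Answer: -380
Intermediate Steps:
a(g, k) = 5 + 6*k
N(j) = 20 (N(j) = -2*((-3 - 2) - 5) = -2*(-5 - 5) = -2*(-10) = 20)
(((132 + m) + a(11, 11)) - 1*327)*N(0) = (((132 + 105) + (5 + 6*11)) - 1*327)*20 = ((237 + (5 + 66)) - 327)*20 = ((237 + 71) - 327)*20 = (308 - 327)*20 = -19*20 = -380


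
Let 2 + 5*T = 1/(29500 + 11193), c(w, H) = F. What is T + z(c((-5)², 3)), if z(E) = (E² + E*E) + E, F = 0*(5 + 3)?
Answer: -16277/40693 ≈ -0.39999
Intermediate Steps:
F = 0 (F = 0*8 = 0)
c(w, H) = 0
T = -16277/40693 (T = -⅖ + 1/(5*(29500 + 11193)) = -⅖ + (⅕)/40693 = -⅖ + (⅕)*(1/40693) = -⅖ + 1/203465 = -16277/40693 ≈ -0.39999)
z(E) = E + 2*E² (z(E) = (E² + E²) + E = 2*E² + E = E + 2*E²)
T + z(c((-5)², 3)) = -16277/40693 + 0*(1 + 2*0) = -16277/40693 + 0*(1 + 0) = -16277/40693 + 0*1 = -16277/40693 + 0 = -16277/40693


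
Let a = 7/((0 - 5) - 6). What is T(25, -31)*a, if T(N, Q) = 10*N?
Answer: -1750/11 ≈ -159.09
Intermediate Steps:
a = -7/11 (a = 7/(-5 - 6) = 7/(-11) = -1/11*7 = -7/11 ≈ -0.63636)
T(25, -31)*a = (10*25)*(-7/11) = 250*(-7/11) = -1750/11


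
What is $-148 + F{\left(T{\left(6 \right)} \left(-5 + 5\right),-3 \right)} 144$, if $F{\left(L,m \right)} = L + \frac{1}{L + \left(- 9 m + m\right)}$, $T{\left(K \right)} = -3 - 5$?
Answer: $-142$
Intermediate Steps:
$T{\left(K \right)} = -8$ ($T{\left(K \right)} = -3 - 5 = -8$)
$F{\left(L,m \right)} = L + \frac{1}{L - 8 m}$
$-148 + F{\left(T{\left(6 \right)} \left(-5 + 5\right),-3 \right)} 144 = -148 + \frac{1 + \left(- 8 \left(-5 + 5\right)\right)^{2} - 8 \left(- 8 \left(-5 + 5\right)\right) \left(-3\right)}{- 8 \left(-5 + 5\right) - -24} \cdot 144 = -148 + \frac{1 + \left(\left(-8\right) 0\right)^{2} - 8 \left(\left(-8\right) 0\right) \left(-3\right)}{\left(-8\right) 0 + 24} \cdot 144 = -148 + \frac{1 + 0^{2} - 0 \left(-3\right)}{0 + 24} \cdot 144 = -148 + \frac{1 + 0 + 0}{24} \cdot 144 = -148 + \frac{1}{24} \cdot 1 \cdot 144 = -148 + \frac{1}{24} \cdot 144 = -148 + 6 = -142$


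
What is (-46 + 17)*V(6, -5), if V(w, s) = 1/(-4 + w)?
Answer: -29/2 ≈ -14.500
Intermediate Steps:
(-46 + 17)*V(6, -5) = (-46 + 17)/(-4 + 6) = -29/2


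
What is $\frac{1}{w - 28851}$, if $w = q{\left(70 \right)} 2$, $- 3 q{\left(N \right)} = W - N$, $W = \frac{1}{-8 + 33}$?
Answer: $- \frac{25}{720109} \approx -3.4717 \cdot 10^{-5}$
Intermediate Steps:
$W = \frac{1}{25} \approx 0.04$
$q{\left(N \right)} = - \frac{1}{75} + \frac{N}{3}$ ($q{\left(N \right)} = - \frac{\frac{1}{25} - N}{3} = - \frac{1}{75} + \frac{N}{3}$)
$w = \frac{1166}{25}$ ($w = \left(- \frac{1}{75} + \frac{1}{3} \cdot 70\right) 2 = \left(- \frac{1}{75} + \frac{70}{3}\right) 2 = \frac{583}{25} \cdot 2 = \frac{1166}{25} \approx 46.64$)
$\frac{1}{w - 28851} = \frac{1}{\frac{1166}{25} - 28851} = \frac{1}{- \frac{720109}{25}} = - \frac{25}{720109}$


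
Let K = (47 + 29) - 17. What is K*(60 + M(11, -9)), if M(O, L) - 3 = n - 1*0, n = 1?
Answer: 3776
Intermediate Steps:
K = 59 (K = 76 - 17 = 59)
M(O, L) = 4 (M(O, L) = 3 + (1 - 1*0) = 3 + (1 + 0) = 3 + 1 = 4)
K*(60 + M(11, -9)) = 59*(60 + 4) = 59*64 = 3776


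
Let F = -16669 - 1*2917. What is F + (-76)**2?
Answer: -13810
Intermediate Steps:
F = -19586 (F = -16669 - 2917 = -19586)
F + (-76)**2 = -19586 + (-76)**2 = -19586 + 5776 = -13810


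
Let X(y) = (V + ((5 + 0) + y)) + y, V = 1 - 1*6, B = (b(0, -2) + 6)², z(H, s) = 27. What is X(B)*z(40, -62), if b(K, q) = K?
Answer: 1944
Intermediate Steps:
B = 36 (B = (0 + 6)² = 6² = 36)
V = -5 (V = 1 - 6 = -5)
X(y) = 2*y (X(y) = (-5 + ((5 + 0) + y)) + y = (-5 + (5 + y)) + y = y + y = 2*y)
X(B)*z(40, -62) = (2*36)*27 = 72*27 = 1944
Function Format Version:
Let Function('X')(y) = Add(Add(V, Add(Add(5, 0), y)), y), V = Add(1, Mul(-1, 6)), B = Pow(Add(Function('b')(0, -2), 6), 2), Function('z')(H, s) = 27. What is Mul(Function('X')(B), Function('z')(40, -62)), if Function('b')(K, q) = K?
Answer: 1944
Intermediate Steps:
B = 36 (B = Pow(Add(0, 6), 2) = Pow(6, 2) = 36)
V = -5 (V = Add(1, -6) = -5)
Function('X')(y) = Mul(2, y) (Function('X')(y) = Add(Add(-5, Add(Add(5, 0), y)), y) = Add(Add(-5, Add(5, y)), y) = Add(y, y) = Mul(2, y))
Mul(Function('X')(B), Function('z')(40, -62)) = Mul(Mul(2, 36), 27) = Mul(72, 27) = 1944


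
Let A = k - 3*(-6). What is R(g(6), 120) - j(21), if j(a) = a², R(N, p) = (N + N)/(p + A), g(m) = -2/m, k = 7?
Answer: -191837/435 ≈ -441.00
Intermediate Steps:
A = 25 (A = 7 - 3*(-6) = 7 + 18 = 25)
R(N, p) = 2*N/(25 + p) (R(N, p) = (N + N)/(p + 25) = (2*N)/(25 + p) = 2*N/(25 + p))
R(g(6), 120) - j(21) = 2*(-2/6)/(25 + 120) - 1*21² = 2*(-2*⅙)/145 - 1*441 = 2*(-⅓)*(1/145) - 441 = -2/435 - 441 = -191837/435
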